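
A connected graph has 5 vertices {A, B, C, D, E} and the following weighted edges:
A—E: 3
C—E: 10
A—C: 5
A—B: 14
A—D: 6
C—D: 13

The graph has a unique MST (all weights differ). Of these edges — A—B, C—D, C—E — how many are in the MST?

1

Kruskal: consider edges lightest-first.
A—E (3): add. Components now {A,E} {B} {C} {D}
A—C (5): add. Components now {A,C,E} {B} {D}
A—D (6): add. Components now {A,C,D,E} {B}
C—E (10): skip — C and E already connected.
C—D (13): skip — C and D already connected.
A—B (14): add. Components now {A,B,C,D,E}
MST edge set: {A—E, A—C, A—D, A—B}.
Of the listed edges, {A—B} are in the MST → 1.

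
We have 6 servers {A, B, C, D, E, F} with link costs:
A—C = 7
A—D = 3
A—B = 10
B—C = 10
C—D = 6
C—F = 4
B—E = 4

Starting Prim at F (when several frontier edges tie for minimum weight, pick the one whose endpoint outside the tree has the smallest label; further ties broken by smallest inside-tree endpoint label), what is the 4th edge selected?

A-B

Prim, starting at F.
Step 1: cheapest edge leaving the tree is C—F (4); add C.
Step 2: cheapest edge leaving the tree is C—D (6); add D.
Step 3: cheapest edge leaving the tree is A—D (3); add A.
Step 4: cheapest edge leaving the tree is A—B (10); add B.
Step 5: cheapest edge leaving the tree is B—E (4); add E.
The 4th edge added is A—B.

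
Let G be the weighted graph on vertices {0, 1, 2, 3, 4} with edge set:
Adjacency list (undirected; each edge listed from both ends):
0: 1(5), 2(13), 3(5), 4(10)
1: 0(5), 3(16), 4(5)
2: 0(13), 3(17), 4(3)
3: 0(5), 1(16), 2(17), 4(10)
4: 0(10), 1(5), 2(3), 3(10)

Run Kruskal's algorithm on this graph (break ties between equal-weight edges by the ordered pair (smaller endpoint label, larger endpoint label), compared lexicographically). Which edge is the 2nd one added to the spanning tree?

Kruskal: consider edges lightest-first.
2—4 (3): add — endpoints in different components.
0—1 (5): add — endpoints in different components.
0—3 (5): add — endpoints in different components.
1—4 (5): add — endpoints in different components.
The 2nd edge added is 0—1.

0-1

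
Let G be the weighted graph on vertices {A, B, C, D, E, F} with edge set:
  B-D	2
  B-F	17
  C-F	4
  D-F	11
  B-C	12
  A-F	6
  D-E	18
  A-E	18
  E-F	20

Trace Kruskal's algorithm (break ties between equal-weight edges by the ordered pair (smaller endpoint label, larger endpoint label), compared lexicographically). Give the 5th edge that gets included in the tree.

Kruskal: consider edges lightest-first.
B-D (2): add — endpoints in different components.
C-F (4): add — endpoints in different components.
A-F (6): add — endpoints in different components.
D-F (11): add — endpoints in different components.
B-C (12): skip — B and C already connected.
B-F (17): skip — B and F already connected.
A-E (18): add — endpoints in different components.
The 5th edge added is A-E.

A-E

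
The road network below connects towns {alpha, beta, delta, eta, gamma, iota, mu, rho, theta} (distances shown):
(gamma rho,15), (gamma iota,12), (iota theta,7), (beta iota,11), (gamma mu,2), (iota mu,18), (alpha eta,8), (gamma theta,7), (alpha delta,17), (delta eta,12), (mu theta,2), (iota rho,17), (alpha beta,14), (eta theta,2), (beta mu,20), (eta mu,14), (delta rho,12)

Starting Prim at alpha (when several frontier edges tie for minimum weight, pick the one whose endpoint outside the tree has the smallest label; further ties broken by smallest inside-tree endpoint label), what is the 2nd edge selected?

Grow the tree from alpha using Prim:
Step 1: cheapest edge leaving the tree is alpha eta (8); add eta.
Step 2: cheapest edge leaving the tree is eta theta (2); add theta.
Step 3: cheapest edge leaving the tree is mu theta (2); add mu.
Step 4: cheapest edge leaving the tree is gamma mu (2); add gamma.
Step 5: cheapest edge leaving the tree is iota theta (7); add iota.
Step 6: cheapest edge leaving the tree is beta iota (11); add beta.
Step 7: cheapest edge leaving the tree is delta eta (12); add delta.
Step 8: cheapest edge leaving the tree is delta rho (12); add rho.
The 2nd edge added is eta theta.

eta-theta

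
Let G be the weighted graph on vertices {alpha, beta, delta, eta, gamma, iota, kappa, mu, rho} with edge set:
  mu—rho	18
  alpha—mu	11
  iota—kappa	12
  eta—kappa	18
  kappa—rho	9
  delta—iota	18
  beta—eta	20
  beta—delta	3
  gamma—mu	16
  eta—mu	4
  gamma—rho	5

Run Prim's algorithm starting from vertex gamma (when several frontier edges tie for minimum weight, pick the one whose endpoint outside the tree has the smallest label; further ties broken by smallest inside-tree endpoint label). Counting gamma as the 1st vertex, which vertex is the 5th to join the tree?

Grow the tree from gamma using Prim:
Step 1: cheapest edge leaving the tree is gamma—rho (5); add rho.
Step 2: cheapest edge leaving the tree is kappa—rho (9); add kappa.
Step 3: cheapest edge leaving the tree is iota—kappa (12); add iota.
Step 4: cheapest edge leaving the tree is gamma—mu (16); add mu.
Step 5: cheapest edge leaving the tree is eta—mu (4); add eta.
Step 6: cheapest edge leaving the tree is alpha—mu (11); add alpha.
Step 7: cheapest edge leaving the tree is delta—iota (18); add delta.
Step 8: cheapest edge leaving the tree is beta—delta (3); add beta.
Vertex order: gamma, rho, kappa, iota, mu, eta, alpha, delta, beta. The 5th vertex is mu.

mu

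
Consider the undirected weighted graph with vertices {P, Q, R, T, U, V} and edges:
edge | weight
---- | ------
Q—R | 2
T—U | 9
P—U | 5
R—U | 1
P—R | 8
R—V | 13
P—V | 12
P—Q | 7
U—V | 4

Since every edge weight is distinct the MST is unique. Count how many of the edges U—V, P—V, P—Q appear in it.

1

Kruskal: consider edges lightest-first.
R—U (1): add — endpoints in different components.
Q—R (2): add — endpoints in different components.
U—V (4): add — endpoints in different components.
P—U (5): add — endpoints in different components.
P—Q (7): skip — Q and P already connected.
P—R (8): skip — P and R already connected.
T—U (9): add — endpoints in different components.
MST edge set: {R—U, Q—R, U—V, P—U, T—U}.
Of the listed edges, {U—V} are in the MST → 1.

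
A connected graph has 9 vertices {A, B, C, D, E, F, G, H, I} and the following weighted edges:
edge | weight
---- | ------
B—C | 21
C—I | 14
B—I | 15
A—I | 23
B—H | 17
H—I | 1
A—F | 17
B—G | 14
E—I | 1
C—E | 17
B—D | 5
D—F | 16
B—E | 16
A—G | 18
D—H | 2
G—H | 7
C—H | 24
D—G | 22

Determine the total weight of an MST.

Prim's algorithm from G:
Step 1: cheapest edge leaving the tree is G—H (7); add H.
Step 2: cheapest edge leaving the tree is H—I (1); add I.
Step 3: cheapest edge leaving the tree is E—I (1); add E.
Step 4: cheapest edge leaving the tree is D—H (2); add D.
Step 5: cheapest edge leaving the tree is B—D (5); add B.
Step 6: cheapest edge leaving the tree is C—I (14); add C.
Step 7: cheapest edge leaving the tree is D—F (16); add F.
Step 8: cheapest edge leaving the tree is A—F (17); add A.
MST edges: G—H, H—I, E—I, D—H, B—D, C—I, D—F, A—F; total weight 7+1+1+2+5+14+16+17 = 63.

63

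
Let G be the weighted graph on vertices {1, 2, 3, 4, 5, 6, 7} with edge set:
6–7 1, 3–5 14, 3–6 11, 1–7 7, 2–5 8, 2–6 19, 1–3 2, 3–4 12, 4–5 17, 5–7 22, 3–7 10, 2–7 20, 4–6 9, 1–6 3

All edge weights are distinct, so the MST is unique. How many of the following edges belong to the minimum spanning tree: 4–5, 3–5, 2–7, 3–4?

1

Kruskal's algorithm — process edges by increasing weight (ties by edge label):
6–7 (1): add — endpoints in different components.
1–3 (2): add — endpoints in different components.
1–6 (3): add — endpoints in different components.
1–7 (7): skip — 1 and 7 already connected.
2–5 (8): add — endpoints in different components.
4–6 (9): add — endpoints in different components.
3–7 (10): skip — 3 and 7 already connected.
3–6 (11): skip — 3 and 6 already connected.
3–4 (12): skip — 3 and 4 already connected.
3–5 (14): add — endpoints in different components.
MST edge set: {6–7, 1–3, 1–6, 2–5, 4–6, 3–5}.
Of the listed edges, {3–5} are in the MST → 1.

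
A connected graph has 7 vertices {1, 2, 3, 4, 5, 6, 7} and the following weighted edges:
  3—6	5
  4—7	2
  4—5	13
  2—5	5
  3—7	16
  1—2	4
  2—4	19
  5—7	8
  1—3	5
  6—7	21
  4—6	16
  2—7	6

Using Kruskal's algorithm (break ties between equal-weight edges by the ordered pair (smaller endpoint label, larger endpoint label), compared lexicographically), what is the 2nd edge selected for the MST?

1-2

Sort edges by weight, then run Kruskal:
4—7 (2): add — endpoints in different components.
1—2 (4): add — endpoints in different components.
1—3 (5): add — endpoints in different components.
2—5 (5): add — endpoints in different components.
3—6 (5): add — endpoints in different components.
2—7 (6): add — endpoints in different components.
The 2nd edge added is 1—2.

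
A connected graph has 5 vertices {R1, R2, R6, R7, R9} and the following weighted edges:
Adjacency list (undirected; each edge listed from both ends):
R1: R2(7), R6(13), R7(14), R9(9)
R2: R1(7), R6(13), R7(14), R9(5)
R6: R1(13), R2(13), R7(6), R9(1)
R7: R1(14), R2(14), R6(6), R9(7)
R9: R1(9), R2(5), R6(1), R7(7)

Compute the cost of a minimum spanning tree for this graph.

19

Kruskal: consider edges lightest-first.
R6 R9 (1): add — endpoints in different components.
R2 R9 (5): add — endpoints in different components.
R6 R7 (6): add — endpoints in different components.
R1 R2 (7): add — endpoints in different components.
MST edges: R6 R9, R2 R9, R6 R7, R1 R2; total weight 1+5+6+7 = 19.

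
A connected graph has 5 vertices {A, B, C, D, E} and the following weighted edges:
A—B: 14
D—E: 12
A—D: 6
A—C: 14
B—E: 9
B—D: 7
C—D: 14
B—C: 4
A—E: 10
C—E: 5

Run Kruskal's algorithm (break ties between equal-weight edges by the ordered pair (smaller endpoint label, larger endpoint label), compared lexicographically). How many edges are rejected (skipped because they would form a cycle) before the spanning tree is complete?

0

Kruskal: consider edges lightest-first.
B—C (4): add. Components now {A} {B,C} {D} {E}
C—E (5): add. Components now {A} {B,C,E} {D}
A—D (6): add. Components now {A,D} {B,C,E}
B—D (7): add. Components now {A,B,C,D,E}
Edges rejected before the tree was complete: 0.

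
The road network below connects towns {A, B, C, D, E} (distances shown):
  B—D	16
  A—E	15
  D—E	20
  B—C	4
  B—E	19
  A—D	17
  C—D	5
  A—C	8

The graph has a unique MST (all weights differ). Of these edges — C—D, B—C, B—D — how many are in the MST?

2

Kruskal's algorithm — process edges by increasing weight (ties by edge label):
B—C (4): add. Components now {A} {B,C} {D} {E}
C—D (5): add. Components now {A} {B,C,D} {E}
A—C (8): add. Components now {A,B,C,D} {E}
A—E (15): add. Components now {A,B,C,D,E}
MST edge set: {B—C, C—D, A—C, A—E}.
Of the listed edges, {C—D, B—C} are in the MST → 2.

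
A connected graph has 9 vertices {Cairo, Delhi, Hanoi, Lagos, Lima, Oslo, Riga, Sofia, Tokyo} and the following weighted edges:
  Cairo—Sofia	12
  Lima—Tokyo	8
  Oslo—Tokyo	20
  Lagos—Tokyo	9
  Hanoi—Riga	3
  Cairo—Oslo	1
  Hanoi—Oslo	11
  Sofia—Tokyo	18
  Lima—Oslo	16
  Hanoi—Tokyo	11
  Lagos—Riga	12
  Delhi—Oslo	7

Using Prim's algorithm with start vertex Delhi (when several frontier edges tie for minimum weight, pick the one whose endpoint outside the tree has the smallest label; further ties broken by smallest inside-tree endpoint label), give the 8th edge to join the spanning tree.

Prim, starting at Delhi.
Step 1: cheapest edge leaving the tree is Delhi—Oslo (7); add Oslo.
Step 2: cheapest edge leaving the tree is Cairo—Oslo (1); add Cairo.
Step 3: cheapest edge leaving the tree is Hanoi—Oslo (11); add Hanoi.
Step 4: cheapest edge leaving the tree is Hanoi—Riga (3); add Riga.
Step 5: cheapest edge leaving the tree is Hanoi—Tokyo (11); add Tokyo.
Step 6: cheapest edge leaving the tree is Lima—Tokyo (8); add Lima.
Step 7: cheapest edge leaving the tree is Lagos—Tokyo (9); add Lagos.
Step 8: cheapest edge leaving the tree is Cairo—Sofia (12); add Sofia.
The 8th edge added is Cairo—Sofia.

Cairo-Sofia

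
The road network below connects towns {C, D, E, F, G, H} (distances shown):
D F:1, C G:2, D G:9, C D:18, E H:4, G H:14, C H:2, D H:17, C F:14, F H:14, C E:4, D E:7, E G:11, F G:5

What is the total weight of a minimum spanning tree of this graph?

Grow the tree from C using Prim:
Step 1: frontier [C G 2, C H 2, C E 4, C F 14, C D 18] → take C G (2); add G.
Step 2: frontier [C H 2, C E 4, C F 14, C D 18, F G 5, D G 9, E G 11, G H 14] → take C H (2); add H.
Step 3: frontier [C E 4, C F 14, C D 18, F G 5, D G 9, E G 11, E H 4, F H 14, D H 17] → take C E (4); add E.
Step 4: frontier [C F 14, C D 18, D E 7, F G 5, D G 9, F H 14, D H 17] → take F G (5); add F.
Step 5: frontier [C D 18, D E 7, D F 1, D G 9, D H 17] → take D F (1); add D.
MST edges: C G, C H, C E, F G, D F; total weight 2+2+4+5+1 = 14.

14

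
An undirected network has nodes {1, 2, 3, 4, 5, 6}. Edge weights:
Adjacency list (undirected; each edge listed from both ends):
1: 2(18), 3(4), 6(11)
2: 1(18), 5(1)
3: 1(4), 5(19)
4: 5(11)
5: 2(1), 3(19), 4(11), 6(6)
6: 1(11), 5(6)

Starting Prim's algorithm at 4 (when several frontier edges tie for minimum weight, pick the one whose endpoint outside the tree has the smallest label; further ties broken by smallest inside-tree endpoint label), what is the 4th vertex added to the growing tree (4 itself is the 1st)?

Prim's algorithm from 4:
Step 1: frontier [4 5 11] → take 4 5 (11); add 5.
Step 2: frontier [2 5 1, 5 6 6, 3 5 19] → take 2 5 (1); add 2.
Step 3: frontier [1 2 18, 5 6 6, 3 5 19] → take 5 6 (6); add 6.
Step 4: frontier [1 2 18, 3 5 19, 1 6 11] → take 1 6 (11); add 1.
Step 5: frontier [1 3 4, 3 5 19] → take 1 3 (4); add 3.
Vertex order: 4, 5, 2, 6, 1, 3. The 4th vertex is 6.

6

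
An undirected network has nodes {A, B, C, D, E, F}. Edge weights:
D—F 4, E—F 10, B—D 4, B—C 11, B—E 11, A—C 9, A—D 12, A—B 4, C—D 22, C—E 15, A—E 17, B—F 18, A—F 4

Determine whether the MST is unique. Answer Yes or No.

No

Kruskal's algorithm — process edges by increasing weight (ties by edge label):
A—B (4): add — endpoints in different components.
A—F (4): add — endpoints in different components.
B—D (4): add — endpoints in different components.
D—F (4): skip — D and F already connected.
A—C (9): add — endpoints in different components.
E—F (10): add — endpoints in different components.
Non-tree edge D—F has weight 4, equal to the heaviest edge on its tree cycle — swapping gives another MST of the same weight. Not unique.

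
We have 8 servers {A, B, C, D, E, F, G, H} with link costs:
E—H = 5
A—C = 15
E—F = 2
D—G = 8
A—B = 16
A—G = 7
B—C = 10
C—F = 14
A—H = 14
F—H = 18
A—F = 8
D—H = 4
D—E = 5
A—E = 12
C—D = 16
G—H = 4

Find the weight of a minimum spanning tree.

46

Sort edges by weight, then run Kruskal:
E—F (2): add — endpoints in different components.
D—H (4): add — endpoints in different components.
G—H (4): add — endpoints in different components.
D—E (5): add — endpoints in different components.
E—H (5): skip — E and H already connected.
A—G (7): add — endpoints in different components.
A—F (8): skip — A and F already connected.
D—G (8): skip — D and G already connected.
B—C (10): add — endpoints in different components.
A—E (12): skip — A and E already connected.
A—H (14): skip — A and H already connected.
C—F (14): add — endpoints in different components.
MST edges: E—F, D—H, G—H, D—E, A—G, B—C, C—F; total weight 2+4+4+5+7+10+14 = 46.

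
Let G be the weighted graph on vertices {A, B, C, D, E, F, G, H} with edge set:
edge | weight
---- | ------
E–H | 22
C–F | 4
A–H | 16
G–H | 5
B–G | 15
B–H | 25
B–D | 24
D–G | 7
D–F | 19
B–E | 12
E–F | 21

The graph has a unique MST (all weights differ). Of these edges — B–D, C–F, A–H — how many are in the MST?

Kruskal's algorithm — process edges by increasing weight (ties by edge label):
C–F (4): add — endpoints in different components.
G–H (5): add — endpoints in different components.
D–G (7): add — endpoints in different components.
B–E (12): add — endpoints in different components.
B–G (15): add — endpoints in different components.
A–H (16): add — endpoints in different components.
D–F (19): add — endpoints in different components.
MST edge set: {C–F, G–H, D–G, B–E, B–G, A–H, D–F}.
Of the listed edges, {C–F, A–H} are in the MST → 2.

2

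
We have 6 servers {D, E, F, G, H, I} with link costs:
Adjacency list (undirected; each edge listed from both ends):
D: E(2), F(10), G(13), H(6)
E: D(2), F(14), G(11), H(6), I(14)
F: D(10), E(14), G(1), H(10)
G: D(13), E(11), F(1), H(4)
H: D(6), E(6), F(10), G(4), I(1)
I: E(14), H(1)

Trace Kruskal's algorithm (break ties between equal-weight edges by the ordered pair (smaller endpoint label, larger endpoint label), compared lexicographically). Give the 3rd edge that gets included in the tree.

Kruskal's algorithm — process edges by increasing weight (ties by edge label):
F G (1): add. Components now {D} {E} {F,G} {H} {I}
H I (1): add. Components now {D} {E} {F,G} {H,I}
D E (2): add. Components now {D,E} {F,G} {H,I}
G H (4): add. Components now {D,E} {F,G,H,I}
D H (6): add. Components now {D,E,F,G,H,I}
The 3rd edge added is D E.

D-E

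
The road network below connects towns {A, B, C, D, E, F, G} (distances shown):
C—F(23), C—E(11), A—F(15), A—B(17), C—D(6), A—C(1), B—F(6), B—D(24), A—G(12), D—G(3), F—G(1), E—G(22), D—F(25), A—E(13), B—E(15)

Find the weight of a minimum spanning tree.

28

Sort edges by weight, then run Kruskal:
A—C (1): add — endpoints in different components.
F—G (1): add — endpoints in different components.
D—G (3): add — endpoints in different components.
B—F (6): add — endpoints in different components.
C—D (6): add — endpoints in different components.
C—E (11): add — endpoints in different components.
MST edges: A—C, F—G, D—G, B—F, C—D, C—E; total weight 1+1+3+6+6+11 = 28.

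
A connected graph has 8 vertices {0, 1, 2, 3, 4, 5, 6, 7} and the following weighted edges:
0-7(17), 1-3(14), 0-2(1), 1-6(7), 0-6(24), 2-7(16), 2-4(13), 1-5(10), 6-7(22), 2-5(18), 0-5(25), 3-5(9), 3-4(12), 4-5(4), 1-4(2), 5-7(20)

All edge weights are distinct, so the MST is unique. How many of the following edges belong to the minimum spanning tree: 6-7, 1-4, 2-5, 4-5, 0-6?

Sort edges by weight, then run Kruskal:
0-2 (1): add — endpoints in different components.
1-4 (2): add — endpoints in different components.
4-5 (4): add — endpoints in different components.
1-6 (7): add — endpoints in different components.
3-5 (9): add — endpoints in different components.
1-5 (10): skip — 1 and 5 already connected.
3-4 (12): skip — 3 and 4 already connected.
2-4 (13): add — endpoints in different components.
1-3 (14): skip — 1 and 3 already connected.
2-7 (16): add — endpoints in different components.
MST edge set: {0-2, 1-4, 4-5, 1-6, 3-5, 2-4, 2-7}.
Of the listed edges, {1-4, 4-5} are in the MST → 2.

2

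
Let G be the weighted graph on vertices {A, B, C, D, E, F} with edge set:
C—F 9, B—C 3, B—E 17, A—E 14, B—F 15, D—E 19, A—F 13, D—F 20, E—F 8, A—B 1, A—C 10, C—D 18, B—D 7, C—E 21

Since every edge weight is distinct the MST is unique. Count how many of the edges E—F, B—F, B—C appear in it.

Sort edges by weight, then run Kruskal:
A—B (1): add. Components now {A,B} {C} {D} {E} {F}
B—C (3): add. Components now {A,B,C} {D} {E} {F}
B—D (7): add. Components now {A,B,C,D} {E} {F}
E—F (8): add. Components now {A,B,C,D} {E,F}
C—F (9): add. Components now {A,B,C,D,E,F}
MST edge set: {A—B, B—C, B—D, E—F, C—F}.
Of the listed edges, {E—F, B—C} are in the MST → 2.

2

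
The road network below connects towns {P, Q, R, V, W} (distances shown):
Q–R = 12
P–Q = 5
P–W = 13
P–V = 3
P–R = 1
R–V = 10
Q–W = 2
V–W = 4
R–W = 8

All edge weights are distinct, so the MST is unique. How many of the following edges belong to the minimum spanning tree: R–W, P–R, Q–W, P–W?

Sort edges by weight, then run Kruskal:
P–R (1): add. Components now {P,R} {V} {W} {Q}
Q–W (2): add. Components now {P,R} {V} {Q,W}
P–V (3): add. Components now {P,R,V} {Q,W}
V–W (4): add. Components now {P,Q,R,V,W}
MST edge set: {P–R, Q–W, P–V, V–W}.
Of the listed edges, {P–R, Q–W} are in the MST → 2.

2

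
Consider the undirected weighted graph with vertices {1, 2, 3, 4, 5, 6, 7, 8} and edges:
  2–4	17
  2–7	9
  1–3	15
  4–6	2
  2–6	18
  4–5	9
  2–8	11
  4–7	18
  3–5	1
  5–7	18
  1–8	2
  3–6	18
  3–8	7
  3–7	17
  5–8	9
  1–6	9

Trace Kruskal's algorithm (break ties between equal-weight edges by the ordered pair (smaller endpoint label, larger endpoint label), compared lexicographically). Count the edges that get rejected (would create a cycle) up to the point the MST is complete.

Kruskal: consider edges lightest-first.
3–5 (1): add — endpoints in different components.
1–8 (2): add — endpoints in different components.
4–6 (2): add — endpoints in different components.
3–8 (7): add — endpoints in different components.
1–6 (9): add — endpoints in different components.
2–7 (9): add — endpoints in different components.
4–5 (9): skip — 4 and 5 already connected.
5–8 (9): skip — 5 and 8 already connected.
2–8 (11): add — endpoints in different components.
Edges rejected before the tree was complete: 2.

2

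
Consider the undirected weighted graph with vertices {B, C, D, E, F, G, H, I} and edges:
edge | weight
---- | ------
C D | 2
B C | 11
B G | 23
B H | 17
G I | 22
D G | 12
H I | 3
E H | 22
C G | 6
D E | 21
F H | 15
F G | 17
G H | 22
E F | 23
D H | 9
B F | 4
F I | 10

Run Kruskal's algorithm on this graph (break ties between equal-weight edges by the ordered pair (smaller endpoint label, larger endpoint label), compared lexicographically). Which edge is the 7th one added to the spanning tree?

Kruskal: consider edges lightest-first.
C D (2): add — endpoints in different components.
H I (3): add — endpoints in different components.
B F (4): add — endpoints in different components.
C G (6): add — endpoints in different components.
D H (9): add — endpoints in different components.
F I (10): add — endpoints in different components.
B C (11): skip — B and C already connected.
D G (12): skip — D and G already connected.
F H (15): skip — F and H already connected.
B H (17): skip — B and H already connected.
F G (17): skip — F and G already connected.
D E (21): add — endpoints in different components.
The 7th edge added is D E.

D-E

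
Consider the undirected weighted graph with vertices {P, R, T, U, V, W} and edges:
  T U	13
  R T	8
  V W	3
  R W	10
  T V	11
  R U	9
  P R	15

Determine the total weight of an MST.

Sort edges by weight, then run Kruskal:
V W (3): add — endpoints in different components.
R T (8): add — endpoints in different components.
R U (9): add — endpoints in different components.
R W (10): add — endpoints in different components.
T V (11): skip — T and V already connected.
T U (13): skip — T and U already connected.
P R (15): add — endpoints in different components.
MST edges: V W, R T, R U, R W, P R; total weight 3+8+9+10+15 = 45.

45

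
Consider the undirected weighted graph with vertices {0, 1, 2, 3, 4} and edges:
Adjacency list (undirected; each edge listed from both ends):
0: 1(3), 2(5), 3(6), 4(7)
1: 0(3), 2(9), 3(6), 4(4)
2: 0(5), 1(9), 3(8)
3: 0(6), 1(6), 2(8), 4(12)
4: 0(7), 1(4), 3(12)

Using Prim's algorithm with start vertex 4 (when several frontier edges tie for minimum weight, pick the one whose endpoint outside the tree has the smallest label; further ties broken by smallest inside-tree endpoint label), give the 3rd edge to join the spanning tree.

Prim, starting at 4.
Step 1: cheapest edge leaving the tree is 1-4 (4); add 1.
Step 2: cheapest edge leaving the tree is 0-1 (3); add 0.
Step 3: cheapest edge leaving the tree is 0-2 (5); add 2.
Step 4: cheapest edge leaving the tree is 0-3 (6); add 3.
The 3rd edge added is 0-2.

0-2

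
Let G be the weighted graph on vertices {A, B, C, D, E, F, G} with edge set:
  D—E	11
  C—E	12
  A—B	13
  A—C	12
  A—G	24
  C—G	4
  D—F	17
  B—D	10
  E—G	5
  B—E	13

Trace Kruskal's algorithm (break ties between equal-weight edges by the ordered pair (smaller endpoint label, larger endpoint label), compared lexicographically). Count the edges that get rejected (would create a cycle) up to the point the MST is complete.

Kruskal: consider edges lightest-first.
C—G (4): add. Components now {A} {B} {C,G} {D} {E} {F}
E—G (5): add. Components now {A} {B} {C,E,G} {D} {F}
B—D (10): add. Components now {A} {B,D} {C,E,G} {F}
D—E (11): add. Components now {A} {B,C,D,E,G} {F}
A—C (12): add. Components now {A,B,C,D,E,G} {F}
C—E (12): skip — C and E already connected.
A—B (13): skip — A and B already connected.
B—E (13): skip — B and E already connected.
D—F (17): add. Components now {A,B,C,D,E,F,G}
Edges rejected before the tree was complete: 3.

3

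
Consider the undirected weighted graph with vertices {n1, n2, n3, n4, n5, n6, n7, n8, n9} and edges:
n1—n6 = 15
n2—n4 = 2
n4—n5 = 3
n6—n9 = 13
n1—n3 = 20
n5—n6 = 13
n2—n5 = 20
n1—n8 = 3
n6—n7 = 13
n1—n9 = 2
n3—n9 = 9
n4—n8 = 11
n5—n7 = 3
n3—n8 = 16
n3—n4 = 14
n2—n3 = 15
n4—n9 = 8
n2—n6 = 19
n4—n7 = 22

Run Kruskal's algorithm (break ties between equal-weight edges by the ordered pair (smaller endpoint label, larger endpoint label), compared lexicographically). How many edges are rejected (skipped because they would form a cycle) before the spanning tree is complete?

Kruskal's algorithm — process edges by increasing weight (ties by edge label):
n1—n9 (2): add — endpoints in different components.
n2—n4 (2): add — endpoints in different components.
n1—n8 (3): add — endpoints in different components.
n4—n5 (3): add — endpoints in different components.
n5—n7 (3): add — endpoints in different components.
n4—n9 (8): add — endpoints in different components.
n3—n9 (9): add — endpoints in different components.
n4—n8 (11): skip — n4 and n8 already connected.
n5—n6 (13): add — endpoints in different components.
Edges rejected before the tree was complete: 1.

1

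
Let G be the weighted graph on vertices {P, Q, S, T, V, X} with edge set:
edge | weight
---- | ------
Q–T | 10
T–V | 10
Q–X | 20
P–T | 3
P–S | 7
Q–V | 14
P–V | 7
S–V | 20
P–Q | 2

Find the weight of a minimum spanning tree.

Prim's algorithm from V:
Step 1: cheapest edge leaving the tree is P–V (7); add P.
Step 2: cheapest edge leaving the tree is P–Q (2); add Q.
Step 3: cheapest edge leaving the tree is P–T (3); add T.
Step 4: cheapest edge leaving the tree is P–S (7); add S.
Step 5: cheapest edge leaving the tree is Q–X (20); add X.
MST edges: P–V, P–Q, P–T, P–S, Q–X; total weight 7+2+3+7+20 = 39.

39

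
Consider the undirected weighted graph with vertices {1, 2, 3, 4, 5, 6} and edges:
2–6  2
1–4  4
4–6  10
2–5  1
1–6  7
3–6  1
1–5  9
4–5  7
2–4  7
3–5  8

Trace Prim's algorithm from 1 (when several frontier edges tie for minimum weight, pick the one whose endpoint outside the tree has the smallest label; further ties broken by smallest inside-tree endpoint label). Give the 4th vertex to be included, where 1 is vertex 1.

5

Grow the tree from 1 using Prim:
Step 1: cheapest edge leaving the tree is 1–4 (4); add 4.
Step 2: cheapest edge leaving the tree is 2–4 (7); add 2.
Step 3: cheapest edge leaving the tree is 2–5 (1); add 5.
Step 4: cheapest edge leaving the tree is 2–6 (2); add 6.
Step 5: cheapest edge leaving the tree is 3–6 (1); add 3.
Vertex order: 1, 4, 2, 5, 6, 3. The 4th vertex is 5.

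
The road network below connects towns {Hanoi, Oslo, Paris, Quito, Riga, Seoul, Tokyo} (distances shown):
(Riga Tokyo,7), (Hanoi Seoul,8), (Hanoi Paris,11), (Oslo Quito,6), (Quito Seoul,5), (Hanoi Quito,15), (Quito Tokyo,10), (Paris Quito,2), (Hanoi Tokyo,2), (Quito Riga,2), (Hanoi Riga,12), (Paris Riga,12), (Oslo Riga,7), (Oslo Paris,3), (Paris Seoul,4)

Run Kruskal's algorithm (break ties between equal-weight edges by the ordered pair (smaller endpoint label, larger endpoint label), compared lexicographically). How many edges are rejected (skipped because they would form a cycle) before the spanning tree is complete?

3

Sort edges by weight, then run Kruskal:
Hanoi Tokyo (2): add — endpoints in different components.
Paris Quito (2): add — endpoints in different components.
Quito Riga (2): add — endpoints in different components.
Oslo Paris (3): add — endpoints in different components.
Paris Seoul (4): add — endpoints in different components.
Quito Seoul (5): skip — Seoul and Quito already connected.
Oslo Quito (6): skip — Oslo and Quito already connected.
Oslo Riga (7): skip — Riga and Oslo already connected.
Riga Tokyo (7): add — endpoints in different components.
Edges rejected before the tree was complete: 3.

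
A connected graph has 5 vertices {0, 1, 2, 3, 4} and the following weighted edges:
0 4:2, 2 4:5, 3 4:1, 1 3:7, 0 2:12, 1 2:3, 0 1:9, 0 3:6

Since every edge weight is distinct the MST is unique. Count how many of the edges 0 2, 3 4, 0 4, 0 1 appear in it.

Kruskal: consider edges lightest-first.
3 4 (1): add. Components now {0} {1} {2} {3,4}
0 4 (2): add. Components now {0,3,4} {1} {2}
1 2 (3): add. Components now {0,3,4} {1,2}
2 4 (5): add. Components now {0,1,2,3,4}
MST edge set: {3 4, 0 4, 1 2, 2 4}.
Of the listed edges, {3 4, 0 4} are in the MST → 2.

2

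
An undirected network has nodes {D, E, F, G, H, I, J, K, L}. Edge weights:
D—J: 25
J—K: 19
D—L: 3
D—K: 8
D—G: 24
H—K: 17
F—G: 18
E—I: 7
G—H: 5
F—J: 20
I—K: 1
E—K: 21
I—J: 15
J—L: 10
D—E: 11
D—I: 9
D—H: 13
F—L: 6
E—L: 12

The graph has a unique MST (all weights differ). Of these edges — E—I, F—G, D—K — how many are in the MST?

Kruskal: consider edges lightest-first.
I—K (1): add — endpoints in different components.
D—L (3): add — endpoints in different components.
G—H (5): add — endpoints in different components.
F—L (6): add — endpoints in different components.
E—I (7): add — endpoints in different components.
D—K (8): add — endpoints in different components.
D—I (9): skip — D and I already connected.
J—L (10): add — endpoints in different components.
D—E (11): skip — D and E already connected.
E—L (12): skip — E and L already connected.
D—H (13): add — endpoints in different components.
MST edge set: {I—K, D—L, G—H, F—L, E—I, D—K, J—L, D—H}.
Of the listed edges, {E—I, D—K} are in the MST → 2.

2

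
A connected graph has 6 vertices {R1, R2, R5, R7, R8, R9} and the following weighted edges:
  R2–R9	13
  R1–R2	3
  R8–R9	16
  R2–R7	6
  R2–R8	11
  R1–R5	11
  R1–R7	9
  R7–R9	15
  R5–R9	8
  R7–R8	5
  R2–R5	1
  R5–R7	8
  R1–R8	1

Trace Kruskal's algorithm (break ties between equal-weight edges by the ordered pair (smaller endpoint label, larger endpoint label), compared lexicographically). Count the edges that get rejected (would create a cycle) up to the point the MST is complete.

Sort edges by weight, then run Kruskal:
R1–R8 (1): add. Components now {R5} {R7} {R1,R8} {R9} {R2}
R2–R5 (1): add. Components now {R2,R5} {R7} {R1,R8} {R9}
R1–R2 (3): add. Components now {R1,R2,R5,R8} {R7} {R9}
R7–R8 (5): add. Components now {R1,R2,R5,R7,R8} {R9}
R2–R7 (6): skip — R7 and R2 already connected.
R5–R7 (8): skip — R5 and R7 already connected.
R5–R9 (8): add. Components now {R1,R2,R5,R7,R8,R9}
Edges rejected before the tree was complete: 2.

2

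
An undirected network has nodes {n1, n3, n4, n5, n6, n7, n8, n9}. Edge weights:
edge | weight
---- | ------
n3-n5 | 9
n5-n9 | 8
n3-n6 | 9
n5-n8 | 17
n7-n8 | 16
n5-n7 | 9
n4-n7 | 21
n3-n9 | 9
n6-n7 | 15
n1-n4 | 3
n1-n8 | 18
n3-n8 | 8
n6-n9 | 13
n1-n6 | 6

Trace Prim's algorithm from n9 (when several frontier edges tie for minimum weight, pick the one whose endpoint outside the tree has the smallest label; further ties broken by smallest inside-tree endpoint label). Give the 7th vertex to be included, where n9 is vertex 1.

Prim, starting at n9.
Step 1: cheapest edge leaving the tree is n5-n9 (8); add n5.
Step 2: cheapest edge leaving the tree is n3-n5 (9); add n3.
Step 3: cheapest edge leaving the tree is n3-n8 (8); add n8.
Step 4: cheapest edge leaving the tree is n3-n6 (9); add n6.
Step 5: cheapest edge leaving the tree is n1-n6 (6); add n1.
Step 6: cheapest edge leaving the tree is n1-n4 (3); add n4.
Step 7: cheapest edge leaving the tree is n5-n7 (9); add n7.
Vertex order: n9, n5, n3, n8, n6, n1, n4, n7. The 7th vertex is n4.

n4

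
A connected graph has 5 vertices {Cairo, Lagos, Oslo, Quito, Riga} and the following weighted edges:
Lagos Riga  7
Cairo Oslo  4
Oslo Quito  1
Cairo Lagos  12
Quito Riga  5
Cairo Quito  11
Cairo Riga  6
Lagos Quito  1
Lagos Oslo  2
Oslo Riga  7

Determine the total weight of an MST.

Kruskal's algorithm — process edges by increasing weight (ties by edge label):
Lagos Quito (1): add. Components now {Lagos,Quito} {Cairo} {Oslo} {Riga}
Oslo Quito (1): add. Components now {Lagos,Oslo,Quito} {Cairo} {Riga}
Lagos Oslo (2): skip — Lagos and Oslo already connected.
Cairo Oslo (4): add. Components now {Cairo,Lagos,Oslo,Quito} {Riga}
Quito Riga (5): add. Components now {Cairo,Lagos,Oslo,Quito,Riga}
MST edges: Lagos Quito, Oslo Quito, Cairo Oslo, Quito Riga; total weight 1+1+4+5 = 11.

11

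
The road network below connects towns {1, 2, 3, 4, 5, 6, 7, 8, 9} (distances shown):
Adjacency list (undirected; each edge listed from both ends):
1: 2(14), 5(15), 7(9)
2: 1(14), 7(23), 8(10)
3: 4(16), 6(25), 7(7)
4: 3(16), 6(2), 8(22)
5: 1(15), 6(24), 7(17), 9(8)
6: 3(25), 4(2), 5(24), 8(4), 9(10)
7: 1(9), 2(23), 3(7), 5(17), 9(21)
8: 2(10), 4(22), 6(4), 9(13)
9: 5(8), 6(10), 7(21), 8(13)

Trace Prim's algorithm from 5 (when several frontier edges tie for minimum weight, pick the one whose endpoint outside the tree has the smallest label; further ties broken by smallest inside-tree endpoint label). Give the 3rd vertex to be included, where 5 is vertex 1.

6

Grow the tree from 5 using Prim:
Step 1: cheapest edge leaving the tree is 5 9 (8); add 9.
Step 2: cheapest edge leaving the tree is 6 9 (10); add 6.
Step 3: cheapest edge leaving the tree is 4 6 (2); add 4.
Step 4: cheapest edge leaving the tree is 6 8 (4); add 8.
Step 5: cheapest edge leaving the tree is 2 8 (10); add 2.
Step 6: cheapest edge leaving the tree is 1 2 (14); add 1.
Step 7: cheapest edge leaving the tree is 1 7 (9); add 7.
Step 8: cheapest edge leaving the tree is 3 7 (7); add 3.
Vertex order: 5, 9, 6, 4, 8, 2, 1, 7, 3. The 3rd vertex is 6.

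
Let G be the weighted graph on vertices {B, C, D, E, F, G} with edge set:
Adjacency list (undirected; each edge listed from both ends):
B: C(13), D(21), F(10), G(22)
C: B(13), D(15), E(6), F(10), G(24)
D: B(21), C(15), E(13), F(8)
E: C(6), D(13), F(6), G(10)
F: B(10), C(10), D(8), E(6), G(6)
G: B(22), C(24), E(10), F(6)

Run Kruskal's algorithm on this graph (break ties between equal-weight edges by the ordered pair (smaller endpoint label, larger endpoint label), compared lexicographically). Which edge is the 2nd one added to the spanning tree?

E-F

Kruskal: consider edges lightest-first.
C E (6): add — endpoints in different components.
E F (6): add — endpoints in different components.
F G (6): add — endpoints in different components.
D F (8): add — endpoints in different components.
B F (10): add — endpoints in different components.
The 2nd edge added is E F.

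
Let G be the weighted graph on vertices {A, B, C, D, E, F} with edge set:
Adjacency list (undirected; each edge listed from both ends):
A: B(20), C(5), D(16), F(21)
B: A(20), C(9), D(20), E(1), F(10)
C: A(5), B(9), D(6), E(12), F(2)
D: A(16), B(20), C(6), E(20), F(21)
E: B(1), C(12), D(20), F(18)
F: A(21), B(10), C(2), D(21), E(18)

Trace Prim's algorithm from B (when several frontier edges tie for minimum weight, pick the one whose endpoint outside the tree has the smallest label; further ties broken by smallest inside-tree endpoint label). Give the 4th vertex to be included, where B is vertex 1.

F

Prim, starting at B.
Step 1: frontier [B—E 1, B—C 9, B—F 10, A—B 20, B—D 20] → take B—E (1); add E.
Step 2: frontier [B—C 9, B—F 10, A—B 20, B—D 20, C—E 12, E—F 18, D—E 20] → take B—C (9); add C.
Step 3: frontier [B—F 10, A—B 20, B—D 20, C—F 2, A—C 5, C—D 6, E—F 18, D—E 20] → take C—F (2); add F.
Step 4: frontier [A—B 20, B—D 20, A—C 5, C—D 6, D—E 20, A—F 21, D—F 21] → take A—C (5); add A.
Step 5: frontier [A—D 16, B—D 20, C—D 6, D—E 20, D—F 21] → take C—D (6); add D.
Vertex order: B, E, C, F, A, D. The 4th vertex is F.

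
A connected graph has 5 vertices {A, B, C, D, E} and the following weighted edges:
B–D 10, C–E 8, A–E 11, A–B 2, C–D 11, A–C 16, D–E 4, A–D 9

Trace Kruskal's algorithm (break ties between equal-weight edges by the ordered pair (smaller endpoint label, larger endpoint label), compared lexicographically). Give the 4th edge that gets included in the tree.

A-D

Kruskal: consider edges lightest-first.
A–B (2): add. Components now {A,B} {C} {D} {E}
D–E (4): add. Components now {A,B} {C} {D,E}
C–E (8): add. Components now {A,B} {C,D,E}
A–D (9): add. Components now {A,B,C,D,E}
The 4th edge added is A–D.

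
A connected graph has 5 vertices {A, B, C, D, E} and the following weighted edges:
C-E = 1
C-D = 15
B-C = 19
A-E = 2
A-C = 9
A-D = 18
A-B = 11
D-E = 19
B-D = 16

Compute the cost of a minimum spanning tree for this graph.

29

Prim's algorithm from D:
Step 1: cheapest edge leaving the tree is C-D (15); add C.
Step 2: cheapest edge leaving the tree is C-E (1); add E.
Step 3: cheapest edge leaving the tree is A-E (2); add A.
Step 4: cheapest edge leaving the tree is A-B (11); add B.
MST edges: C-D, C-E, A-E, A-B; total weight 15+1+2+11 = 29.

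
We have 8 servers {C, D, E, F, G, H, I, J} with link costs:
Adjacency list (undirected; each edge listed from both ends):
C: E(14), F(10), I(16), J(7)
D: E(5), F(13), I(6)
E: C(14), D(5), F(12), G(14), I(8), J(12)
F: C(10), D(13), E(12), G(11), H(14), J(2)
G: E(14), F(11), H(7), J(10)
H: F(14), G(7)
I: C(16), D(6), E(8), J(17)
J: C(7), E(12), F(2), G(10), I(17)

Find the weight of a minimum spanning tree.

Kruskal: consider edges lightest-first.
F–J (2): add — endpoints in different components.
D–E (5): add — endpoints in different components.
D–I (6): add — endpoints in different components.
C–J (7): add — endpoints in different components.
G–H (7): add — endpoints in different components.
E–I (8): skip — E and I already connected.
C–F (10): skip — C and F already connected.
G–J (10): add — endpoints in different components.
F–G (11): skip — F and G already connected.
E–F (12): add — endpoints in different components.
MST edges: F–J, D–E, D–I, C–J, G–H, G–J, E–F; total weight 2+5+6+7+7+10+12 = 49.

49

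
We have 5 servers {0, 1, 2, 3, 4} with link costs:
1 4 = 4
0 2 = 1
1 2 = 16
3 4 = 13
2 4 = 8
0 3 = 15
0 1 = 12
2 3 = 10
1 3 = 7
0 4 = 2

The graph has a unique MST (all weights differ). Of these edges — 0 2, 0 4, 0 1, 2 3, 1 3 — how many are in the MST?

3

Sort edges by weight, then run Kruskal:
0 2 (1): add — endpoints in different components.
0 4 (2): add — endpoints in different components.
1 4 (4): add — endpoints in different components.
1 3 (7): add — endpoints in different components.
MST edge set: {0 2, 0 4, 1 4, 1 3}.
Of the listed edges, {0 2, 0 4, 1 3} are in the MST → 3.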